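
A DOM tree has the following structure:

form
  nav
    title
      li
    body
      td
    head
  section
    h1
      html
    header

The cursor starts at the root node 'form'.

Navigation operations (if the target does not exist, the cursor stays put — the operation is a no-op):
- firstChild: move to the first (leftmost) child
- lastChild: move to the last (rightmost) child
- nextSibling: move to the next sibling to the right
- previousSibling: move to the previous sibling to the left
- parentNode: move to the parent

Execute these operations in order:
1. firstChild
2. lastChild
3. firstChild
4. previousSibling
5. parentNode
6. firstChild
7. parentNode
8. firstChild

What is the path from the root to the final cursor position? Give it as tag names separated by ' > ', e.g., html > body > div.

After 1 (firstChild): nav
After 2 (lastChild): head
After 3 (firstChild): head (no-op, stayed)
After 4 (previousSibling): body
After 5 (parentNode): nav
After 6 (firstChild): title
After 7 (parentNode): nav
After 8 (firstChild): title

Answer: form > nav > title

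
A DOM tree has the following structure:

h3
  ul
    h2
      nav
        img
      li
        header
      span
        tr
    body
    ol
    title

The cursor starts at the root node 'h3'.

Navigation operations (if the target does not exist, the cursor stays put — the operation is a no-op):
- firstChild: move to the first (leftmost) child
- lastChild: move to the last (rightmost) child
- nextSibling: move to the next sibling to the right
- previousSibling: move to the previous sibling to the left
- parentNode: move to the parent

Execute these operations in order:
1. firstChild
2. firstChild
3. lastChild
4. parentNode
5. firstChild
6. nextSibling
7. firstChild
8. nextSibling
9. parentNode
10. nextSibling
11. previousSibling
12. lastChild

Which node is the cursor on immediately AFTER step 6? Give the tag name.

Answer: li

Derivation:
After 1 (firstChild): ul
After 2 (firstChild): h2
After 3 (lastChild): span
After 4 (parentNode): h2
After 5 (firstChild): nav
After 6 (nextSibling): li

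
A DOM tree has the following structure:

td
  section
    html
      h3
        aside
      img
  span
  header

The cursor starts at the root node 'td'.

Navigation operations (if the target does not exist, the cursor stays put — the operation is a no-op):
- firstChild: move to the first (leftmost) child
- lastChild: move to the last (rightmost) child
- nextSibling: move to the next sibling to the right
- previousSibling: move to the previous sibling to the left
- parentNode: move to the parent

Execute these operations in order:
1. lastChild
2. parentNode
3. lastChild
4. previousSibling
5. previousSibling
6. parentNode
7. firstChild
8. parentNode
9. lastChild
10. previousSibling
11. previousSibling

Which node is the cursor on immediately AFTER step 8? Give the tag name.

Answer: td

Derivation:
After 1 (lastChild): header
After 2 (parentNode): td
After 3 (lastChild): header
After 4 (previousSibling): span
After 5 (previousSibling): section
After 6 (parentNode): td
After 7 (firstChild): section
After 8 (parentNode): td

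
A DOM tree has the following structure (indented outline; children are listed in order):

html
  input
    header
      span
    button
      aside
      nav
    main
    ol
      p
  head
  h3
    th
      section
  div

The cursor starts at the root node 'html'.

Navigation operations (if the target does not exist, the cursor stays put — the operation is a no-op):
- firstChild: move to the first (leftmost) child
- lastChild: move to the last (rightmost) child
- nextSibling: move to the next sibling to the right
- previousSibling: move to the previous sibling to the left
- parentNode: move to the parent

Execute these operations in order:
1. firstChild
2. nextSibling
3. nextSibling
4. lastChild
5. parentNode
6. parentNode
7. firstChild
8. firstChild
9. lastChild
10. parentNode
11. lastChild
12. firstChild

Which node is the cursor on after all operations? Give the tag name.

After 1 (firstChild): input
After 2 (nextSibling): head
After 3 (nextSibling): h3
After 4 (lastChild): th
After 5 (parentNode): h3
After 6 (parentNode): html
After 7 (firstChild): input
After 8 (firstChild): header
After 9 (lastChild): span
After 10 (parentNode): header
After 11 (lastChild): span
After 12 (firstChild): span (no-op, stayed)

Answer: span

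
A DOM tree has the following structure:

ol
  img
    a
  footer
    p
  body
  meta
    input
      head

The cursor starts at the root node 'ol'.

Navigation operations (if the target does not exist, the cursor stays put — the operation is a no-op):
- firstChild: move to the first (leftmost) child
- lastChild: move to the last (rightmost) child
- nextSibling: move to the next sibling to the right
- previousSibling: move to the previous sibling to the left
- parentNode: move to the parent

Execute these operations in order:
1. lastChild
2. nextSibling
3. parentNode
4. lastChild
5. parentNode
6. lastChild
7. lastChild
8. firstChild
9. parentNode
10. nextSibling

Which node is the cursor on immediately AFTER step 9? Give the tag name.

Answer: input

Derivation:
After 1 (lastChild): meta
After 2 (nextSibling): meta (no-op, stayed)
After 3 (parentNode): ol
After 4 (lastChild): meta
After 5 (parentNode): ol
After 6 (lastChild): meta
After 7 (lastChild): input
After 8 (firstChild): head
After 9 (parentNode): input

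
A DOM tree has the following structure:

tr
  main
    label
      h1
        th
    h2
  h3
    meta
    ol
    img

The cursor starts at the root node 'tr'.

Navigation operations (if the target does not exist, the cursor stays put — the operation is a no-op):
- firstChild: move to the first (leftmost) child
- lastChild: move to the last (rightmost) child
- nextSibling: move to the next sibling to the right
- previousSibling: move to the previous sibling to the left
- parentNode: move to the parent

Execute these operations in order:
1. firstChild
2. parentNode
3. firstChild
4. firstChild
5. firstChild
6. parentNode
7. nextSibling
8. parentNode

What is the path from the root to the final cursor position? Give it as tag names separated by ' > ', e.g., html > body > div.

After 1 (firstChild): main
After 2 (parentNode): tr
After 3 (firstChild): main
After 4 (firstChild): label
After 5 (firstChild): h1
After 6 (parentNode): label
After 7 (nextSibling): h2
After 8 (parentNode): main

Answer: tr > main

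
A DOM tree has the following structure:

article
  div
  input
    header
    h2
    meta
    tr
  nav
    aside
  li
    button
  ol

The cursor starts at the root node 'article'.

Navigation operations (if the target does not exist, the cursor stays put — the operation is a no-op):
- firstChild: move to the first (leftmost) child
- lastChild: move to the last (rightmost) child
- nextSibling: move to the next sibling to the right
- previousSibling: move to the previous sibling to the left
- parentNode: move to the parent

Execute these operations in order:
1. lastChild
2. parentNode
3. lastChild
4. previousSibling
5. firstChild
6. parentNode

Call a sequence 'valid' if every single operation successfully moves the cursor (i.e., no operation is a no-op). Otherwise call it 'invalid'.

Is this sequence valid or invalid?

Answer: valid

Derivation:
After 1 (lastChild): ol
After 2 (parentNode): article
After 3 (lastChild): ol
After 4 (previousSibling): li
After 5 (firstChild): button
After 6 (parentNode): li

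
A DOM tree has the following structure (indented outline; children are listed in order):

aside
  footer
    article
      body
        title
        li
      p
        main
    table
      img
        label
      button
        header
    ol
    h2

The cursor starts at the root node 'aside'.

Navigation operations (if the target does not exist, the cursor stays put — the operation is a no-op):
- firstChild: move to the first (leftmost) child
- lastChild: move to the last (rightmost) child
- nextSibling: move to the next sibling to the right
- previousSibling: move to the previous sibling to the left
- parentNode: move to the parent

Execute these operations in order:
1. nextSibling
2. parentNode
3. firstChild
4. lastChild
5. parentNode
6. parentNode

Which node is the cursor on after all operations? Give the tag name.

After 1 (nextSibling): aside (no-op, stayed)
After 2 (parentNode): aside (no-op, stayed)
After 3 (firstChild): footer
After 4 (lastChild): h2
After 5 (parentNode): footer
After 6 (parentNode): aside

Answer: aside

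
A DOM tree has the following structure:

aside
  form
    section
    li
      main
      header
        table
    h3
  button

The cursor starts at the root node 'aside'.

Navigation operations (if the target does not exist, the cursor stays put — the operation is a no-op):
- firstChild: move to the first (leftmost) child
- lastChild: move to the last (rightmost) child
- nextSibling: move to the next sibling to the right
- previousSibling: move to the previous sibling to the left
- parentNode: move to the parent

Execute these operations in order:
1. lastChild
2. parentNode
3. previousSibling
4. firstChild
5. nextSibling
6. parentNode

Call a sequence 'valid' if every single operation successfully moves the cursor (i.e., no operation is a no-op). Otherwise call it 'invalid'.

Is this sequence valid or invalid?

Answer: invalid

Derivation:
After 1 (lastChild): button
After 2 (parentNode): aside
After 3 (previousSibling): aside (no-op, stayed)
After 4 (firstChild): form
After 5 (nextSibling): button
After 6 (parentNode): aside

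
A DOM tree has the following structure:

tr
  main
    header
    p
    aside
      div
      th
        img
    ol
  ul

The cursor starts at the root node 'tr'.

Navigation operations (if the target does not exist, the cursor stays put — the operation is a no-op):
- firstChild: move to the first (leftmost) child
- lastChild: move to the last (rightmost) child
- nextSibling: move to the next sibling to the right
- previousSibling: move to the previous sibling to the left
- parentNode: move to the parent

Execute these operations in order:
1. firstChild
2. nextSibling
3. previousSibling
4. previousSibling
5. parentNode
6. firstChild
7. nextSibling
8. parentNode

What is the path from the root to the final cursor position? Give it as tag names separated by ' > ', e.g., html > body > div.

Answer: tr

Derivation:
After 1 (firstChild): main
After 2 (nextSibling): ul
After 3 (previousSibling): main
After 4 (previousSibling): main (no-op, stayed)
After 5 (parentNode): tr
After 6 (firstChild): main
After 7 (nextSibling): ul
After 8 (parentNode): tr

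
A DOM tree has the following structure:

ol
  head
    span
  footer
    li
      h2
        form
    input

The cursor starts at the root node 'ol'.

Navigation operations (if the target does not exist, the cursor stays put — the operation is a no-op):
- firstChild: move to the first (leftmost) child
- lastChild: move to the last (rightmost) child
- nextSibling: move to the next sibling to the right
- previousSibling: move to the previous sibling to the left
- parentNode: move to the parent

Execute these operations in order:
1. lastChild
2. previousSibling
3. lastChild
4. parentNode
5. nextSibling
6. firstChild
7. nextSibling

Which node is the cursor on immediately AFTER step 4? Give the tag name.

After 1 (lastChild): footer
After 2 (previousSibling): head
After 3 (lastChild): span
After 4 (parentNode): head

Answer: head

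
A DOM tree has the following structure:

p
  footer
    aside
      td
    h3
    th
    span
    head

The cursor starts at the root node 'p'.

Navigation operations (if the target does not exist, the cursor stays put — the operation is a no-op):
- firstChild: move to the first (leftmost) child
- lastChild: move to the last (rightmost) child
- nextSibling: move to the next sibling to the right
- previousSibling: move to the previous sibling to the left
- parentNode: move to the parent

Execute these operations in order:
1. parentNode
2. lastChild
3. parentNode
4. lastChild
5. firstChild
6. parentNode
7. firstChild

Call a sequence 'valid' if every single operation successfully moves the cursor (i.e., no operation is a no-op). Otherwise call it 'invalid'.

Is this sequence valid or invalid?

After 1 (parentNode): p (no-op, stayed)
After 2 (lastChild): footer
After 3 (parentNode): p
After 4 (lastChild): footer
After 5 (firstChild): aside
After 6 (parentNode): footer
After 7 (firstChild): aside

Answer: invalid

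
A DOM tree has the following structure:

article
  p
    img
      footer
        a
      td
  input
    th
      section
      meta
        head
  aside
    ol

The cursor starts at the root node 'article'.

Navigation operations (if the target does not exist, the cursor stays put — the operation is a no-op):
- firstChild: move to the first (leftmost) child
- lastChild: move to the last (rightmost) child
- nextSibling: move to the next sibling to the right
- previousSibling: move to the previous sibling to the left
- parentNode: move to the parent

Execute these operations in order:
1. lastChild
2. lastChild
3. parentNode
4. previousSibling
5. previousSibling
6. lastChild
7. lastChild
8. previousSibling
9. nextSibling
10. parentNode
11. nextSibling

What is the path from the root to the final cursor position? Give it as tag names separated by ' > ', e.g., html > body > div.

Answer: article > p > img

Derivation:
After 1 (lastChild): aside
After 2 (lastChild): ol
After 3 (parentNode): aside
After 4 (previousSibling): input
After 5 (previousSibling): p
After 6 (lastChild): img
After 7 (lastChild): td
After 8 (previousSibling): footer
After 9 (nextSibling): td
After 10 (parentNode): img
After 11 (nextSibling): img (no-op, stayed)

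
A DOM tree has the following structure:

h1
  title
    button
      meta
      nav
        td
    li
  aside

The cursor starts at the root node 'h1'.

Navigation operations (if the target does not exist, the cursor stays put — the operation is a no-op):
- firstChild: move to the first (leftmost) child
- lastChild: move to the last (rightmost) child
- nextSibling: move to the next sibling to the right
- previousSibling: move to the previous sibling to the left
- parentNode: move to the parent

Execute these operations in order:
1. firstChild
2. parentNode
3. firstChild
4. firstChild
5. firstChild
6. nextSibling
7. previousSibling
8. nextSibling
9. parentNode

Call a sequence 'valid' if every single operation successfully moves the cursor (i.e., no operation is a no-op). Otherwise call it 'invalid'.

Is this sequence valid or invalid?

After 1 (firstChild): title
After 2 (parentNode): h1
After 3 (firstChild): title
After 4 (firstChild): button
After 5 (firstChild): meta
After 6 (nextSibling): nav
After 7 (previousSibling): meta
After 8 (nextSibling): nav
After 9 (parentNode): button

Answer: valid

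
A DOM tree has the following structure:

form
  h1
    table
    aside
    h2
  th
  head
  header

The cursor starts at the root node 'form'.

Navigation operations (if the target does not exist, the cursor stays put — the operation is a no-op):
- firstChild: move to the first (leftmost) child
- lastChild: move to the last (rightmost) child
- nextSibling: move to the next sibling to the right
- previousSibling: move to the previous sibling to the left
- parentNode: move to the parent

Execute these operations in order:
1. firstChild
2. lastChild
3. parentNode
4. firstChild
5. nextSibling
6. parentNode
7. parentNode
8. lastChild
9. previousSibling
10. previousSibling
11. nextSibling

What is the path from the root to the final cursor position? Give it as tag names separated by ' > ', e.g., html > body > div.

Answer: form > head

Derivation:
After 1 (firstChild): h1
After 2 (lastChild): h2
After 3 (parentNode): h1
After 4 (firstChild): table
After 5 (nextSibling): aside
After 6 (parentNode): h1
After 7 (parentNode): form
After 8 (lastChild): header
After 9 (previousSibling): head
After 10 (previousSibling): th
After 11 (nextSibling): head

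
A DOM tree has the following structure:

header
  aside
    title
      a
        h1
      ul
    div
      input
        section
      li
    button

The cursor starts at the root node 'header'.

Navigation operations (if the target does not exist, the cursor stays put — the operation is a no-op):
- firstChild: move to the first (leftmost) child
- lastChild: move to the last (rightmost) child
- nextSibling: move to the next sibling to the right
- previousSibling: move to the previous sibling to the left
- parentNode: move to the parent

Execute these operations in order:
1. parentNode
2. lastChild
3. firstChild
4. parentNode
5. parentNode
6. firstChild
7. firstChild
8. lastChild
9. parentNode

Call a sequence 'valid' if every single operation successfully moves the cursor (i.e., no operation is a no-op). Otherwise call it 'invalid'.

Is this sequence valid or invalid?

Answer: invalid

Derivation:
After 1 (parentNode): header (no-op, stayed)
After 2 (lastChild): aside
After 3 (firstChild): title
After 4 (parentNode): aside
After 5 (parentNode): header
After 6 (firstChild): aside
After 7 (firstChild): title
After 8 (lastChild): ul
After 9 (parentNode): title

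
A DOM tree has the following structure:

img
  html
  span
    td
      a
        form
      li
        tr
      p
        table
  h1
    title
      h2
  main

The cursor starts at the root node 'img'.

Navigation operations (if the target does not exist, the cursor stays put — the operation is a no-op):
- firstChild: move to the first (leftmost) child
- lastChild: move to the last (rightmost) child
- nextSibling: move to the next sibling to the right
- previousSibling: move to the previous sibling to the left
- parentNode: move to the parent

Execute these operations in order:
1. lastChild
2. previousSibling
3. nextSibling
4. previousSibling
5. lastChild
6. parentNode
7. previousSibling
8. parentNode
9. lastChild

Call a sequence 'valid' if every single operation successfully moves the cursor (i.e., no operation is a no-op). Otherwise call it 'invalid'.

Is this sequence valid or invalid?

Answer: valid

Derivation:
After 1 (lastChild): main
After 2 (previousSibling): h1
After 3 (nextSibling): main
After 4 (previousSibling): h1
After 5 (lastChild): title
After 6 (parentNode): h1
After 7 (previousSibling): span
After 8 (parentNode): img
After 9 (lastChild): main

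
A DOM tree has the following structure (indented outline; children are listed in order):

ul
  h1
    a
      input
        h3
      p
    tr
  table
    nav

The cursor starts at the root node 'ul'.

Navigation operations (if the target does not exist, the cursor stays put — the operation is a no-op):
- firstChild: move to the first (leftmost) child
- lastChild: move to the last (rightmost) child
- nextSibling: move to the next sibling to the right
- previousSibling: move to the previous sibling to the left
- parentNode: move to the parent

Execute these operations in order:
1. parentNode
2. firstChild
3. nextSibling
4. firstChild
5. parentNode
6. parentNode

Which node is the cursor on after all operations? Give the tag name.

After 1 (parentNode): ul (no-op, stayed)
After 2 (firstChild): h1
After 3 (nextSibling): table
After 4 (firstChild): nav
After 5 (parentNode): table
After 6 (parentNode): ul

Answer: ul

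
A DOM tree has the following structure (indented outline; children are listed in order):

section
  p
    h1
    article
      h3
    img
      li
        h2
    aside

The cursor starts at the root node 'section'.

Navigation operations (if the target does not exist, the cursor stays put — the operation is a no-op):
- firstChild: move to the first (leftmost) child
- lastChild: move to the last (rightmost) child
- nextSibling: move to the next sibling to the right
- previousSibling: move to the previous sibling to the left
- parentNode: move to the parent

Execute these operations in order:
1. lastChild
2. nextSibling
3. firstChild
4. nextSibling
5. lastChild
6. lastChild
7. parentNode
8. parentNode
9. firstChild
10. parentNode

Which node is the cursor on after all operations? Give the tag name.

After 1 (lastChild): p
After 2 (nextSibling): p (no-op, stayed)
After 3 (firstChild): h1
After 4 (nextSibling): article
After 5 (lastChild): h3
After 6 (lastChild): h3 (no-op, stayed)
After 7 (parentNode): article
After 8 (parentNode): p
After 9 (firstChild): h1
After 10 (parentNode): p

Answer: p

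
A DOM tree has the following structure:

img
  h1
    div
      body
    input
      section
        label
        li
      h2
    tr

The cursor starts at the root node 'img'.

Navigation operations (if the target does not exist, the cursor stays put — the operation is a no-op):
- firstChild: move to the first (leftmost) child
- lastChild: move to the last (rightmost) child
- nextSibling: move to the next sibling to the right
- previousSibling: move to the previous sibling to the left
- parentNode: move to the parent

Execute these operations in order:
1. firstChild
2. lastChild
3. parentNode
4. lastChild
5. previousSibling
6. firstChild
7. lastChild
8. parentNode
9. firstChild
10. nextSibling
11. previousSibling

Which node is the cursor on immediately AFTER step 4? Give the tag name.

After 1 (firstChild): h1
After 2 (lastChild): tr
After 3 (parentNode): h1
After 4 (lastChild): tr

Answer: tr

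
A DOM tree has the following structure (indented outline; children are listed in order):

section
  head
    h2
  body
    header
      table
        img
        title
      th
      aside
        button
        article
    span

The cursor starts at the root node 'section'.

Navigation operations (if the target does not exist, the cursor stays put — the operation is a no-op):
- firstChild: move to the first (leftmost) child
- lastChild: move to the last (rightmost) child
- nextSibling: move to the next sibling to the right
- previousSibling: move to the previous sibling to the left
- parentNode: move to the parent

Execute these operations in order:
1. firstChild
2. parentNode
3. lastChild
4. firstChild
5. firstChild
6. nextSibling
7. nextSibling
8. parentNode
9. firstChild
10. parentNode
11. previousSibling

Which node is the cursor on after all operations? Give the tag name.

Answer: header

Derivation:
After 1 (firstChild): head
After 2 (parentNode): section
After 3 (lastChild): body
After 4 (firstChild): header
After 5 (firstChild): table
After 6 (nextSibling): th
After 7 (nextSibling): aside
After 8 (parentNode): header
After 9 (firstChild): table
After 10 (parentNode): header
After 11 (previousSibling): header (no-op, stayed)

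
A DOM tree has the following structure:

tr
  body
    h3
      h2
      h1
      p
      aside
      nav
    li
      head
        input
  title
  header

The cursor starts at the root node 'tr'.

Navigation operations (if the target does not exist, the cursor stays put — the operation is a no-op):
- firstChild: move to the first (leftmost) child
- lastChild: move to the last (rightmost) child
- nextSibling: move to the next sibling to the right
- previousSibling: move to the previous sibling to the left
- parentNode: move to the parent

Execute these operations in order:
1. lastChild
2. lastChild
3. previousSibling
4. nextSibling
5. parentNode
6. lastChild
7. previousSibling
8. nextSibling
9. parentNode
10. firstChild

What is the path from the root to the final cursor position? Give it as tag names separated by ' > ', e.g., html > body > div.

Answer: tr > body

Derivation:
After 1 (lastChild): header
After 2 (lastChild): header (no-op, stayed)
After 3 (previousSibling): title
After 4 (nextSibling): header
After 5 (parentNode): tr
After 6 (lastChild): header
After 7 (previousSibling): title
After 8 (nextSibling): header
After 9 (parentNode): tr
After 10 (firstChild): body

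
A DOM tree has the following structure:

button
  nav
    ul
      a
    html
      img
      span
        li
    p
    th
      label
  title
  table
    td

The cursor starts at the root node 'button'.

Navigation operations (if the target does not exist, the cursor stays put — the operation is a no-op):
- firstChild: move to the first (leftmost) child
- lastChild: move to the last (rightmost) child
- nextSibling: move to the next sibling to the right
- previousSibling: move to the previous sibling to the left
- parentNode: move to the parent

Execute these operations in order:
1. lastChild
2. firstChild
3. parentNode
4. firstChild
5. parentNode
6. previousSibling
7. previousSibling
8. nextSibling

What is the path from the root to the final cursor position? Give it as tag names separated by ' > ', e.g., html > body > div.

Answer: button > title

Derivation:
After 1 (lastChild): table
After 2 (firstChild): td
After 3 (parentNode): table
After 4 (firstChild): td
After 5 (parentNode): table
After 6 (previousSibling): title
After 7 (previousSibling): nav
After 8 (nextSibling): title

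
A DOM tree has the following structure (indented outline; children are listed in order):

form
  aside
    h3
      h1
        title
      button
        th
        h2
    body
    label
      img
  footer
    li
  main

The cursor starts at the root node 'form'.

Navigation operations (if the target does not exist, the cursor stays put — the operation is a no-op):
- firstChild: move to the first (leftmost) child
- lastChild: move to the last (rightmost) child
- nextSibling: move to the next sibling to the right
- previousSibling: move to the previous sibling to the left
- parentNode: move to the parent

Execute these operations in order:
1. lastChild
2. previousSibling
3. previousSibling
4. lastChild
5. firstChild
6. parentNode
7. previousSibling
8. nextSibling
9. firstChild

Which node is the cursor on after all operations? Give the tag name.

After 1 (lastChild): main
After 2 (previousSibling): footer
After 3 (previousSibling): aside
After 4 (lastChild): label
After 5 (firstChild): img
After 6 (parentNode): label
After 7 (previousSibling): body
After 8 (nextSibling): label
After 9 (firstChild): img

Answer: img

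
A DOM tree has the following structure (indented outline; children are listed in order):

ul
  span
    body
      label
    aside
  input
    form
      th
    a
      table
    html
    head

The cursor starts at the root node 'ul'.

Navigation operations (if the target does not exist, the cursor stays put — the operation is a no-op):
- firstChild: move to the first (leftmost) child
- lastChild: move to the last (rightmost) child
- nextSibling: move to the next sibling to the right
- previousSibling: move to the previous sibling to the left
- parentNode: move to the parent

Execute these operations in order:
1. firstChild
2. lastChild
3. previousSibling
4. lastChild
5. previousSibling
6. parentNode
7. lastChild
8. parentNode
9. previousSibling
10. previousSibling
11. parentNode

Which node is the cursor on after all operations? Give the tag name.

Answer: span

Derivation:
After 1 (firstChild): span
After 2 (lastChild): aside
After 3 (previousSibling): body
After 4 (lastChild): label
After 5 (previousSibling): label (no-op, stayed)
After 6 (parentNode): body
After 7 (lastChild): label
After 8 (parentNode): body
After 9 (previousSibling): body (no-op, stayed)
After 10 (previousSibling): body (no-op, stayed)
After 11 (parentNode): span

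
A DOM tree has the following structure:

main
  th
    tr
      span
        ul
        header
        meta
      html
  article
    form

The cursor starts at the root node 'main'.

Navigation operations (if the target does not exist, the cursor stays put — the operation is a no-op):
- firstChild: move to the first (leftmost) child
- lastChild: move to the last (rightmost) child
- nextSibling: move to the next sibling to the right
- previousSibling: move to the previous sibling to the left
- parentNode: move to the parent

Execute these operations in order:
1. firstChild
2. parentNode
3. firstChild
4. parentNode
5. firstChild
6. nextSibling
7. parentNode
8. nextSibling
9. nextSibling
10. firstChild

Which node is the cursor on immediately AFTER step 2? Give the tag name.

After 1 (firstChild): th
After 2 (parentNode): main

Answer: main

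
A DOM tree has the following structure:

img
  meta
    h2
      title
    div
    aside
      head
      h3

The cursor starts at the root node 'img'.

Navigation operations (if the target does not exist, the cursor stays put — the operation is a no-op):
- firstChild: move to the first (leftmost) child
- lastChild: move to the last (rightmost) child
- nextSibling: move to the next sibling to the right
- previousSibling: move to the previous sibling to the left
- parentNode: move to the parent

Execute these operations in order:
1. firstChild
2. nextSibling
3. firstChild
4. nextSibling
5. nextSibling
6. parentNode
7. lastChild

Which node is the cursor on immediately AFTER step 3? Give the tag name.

After 1 (firstChild): meta
After 2 (nextSibling): meta (no-op, stayed)
After 3 (firstChild): h2

Answer: h2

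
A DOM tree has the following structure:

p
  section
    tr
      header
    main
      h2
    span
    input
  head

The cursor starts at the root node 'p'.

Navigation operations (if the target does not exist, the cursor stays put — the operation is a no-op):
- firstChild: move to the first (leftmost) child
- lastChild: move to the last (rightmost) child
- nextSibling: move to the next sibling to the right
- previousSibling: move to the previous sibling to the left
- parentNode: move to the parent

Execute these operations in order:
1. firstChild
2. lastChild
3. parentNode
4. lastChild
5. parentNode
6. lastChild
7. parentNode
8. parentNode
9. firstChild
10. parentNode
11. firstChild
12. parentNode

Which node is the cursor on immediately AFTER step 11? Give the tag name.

After 1 (firstChild): section
After 2 (lastChild): input
After 3 (parentNode): section
After 4 (lastChild): input
After 5 (parentNode): section
After 6 (lastChild): input
After 7 (parentNode): section
After 8 (parentNode): p
After 9 (firstChild): section
After 10 (parentNode): p
After 11 (firstChild): section

Answer: section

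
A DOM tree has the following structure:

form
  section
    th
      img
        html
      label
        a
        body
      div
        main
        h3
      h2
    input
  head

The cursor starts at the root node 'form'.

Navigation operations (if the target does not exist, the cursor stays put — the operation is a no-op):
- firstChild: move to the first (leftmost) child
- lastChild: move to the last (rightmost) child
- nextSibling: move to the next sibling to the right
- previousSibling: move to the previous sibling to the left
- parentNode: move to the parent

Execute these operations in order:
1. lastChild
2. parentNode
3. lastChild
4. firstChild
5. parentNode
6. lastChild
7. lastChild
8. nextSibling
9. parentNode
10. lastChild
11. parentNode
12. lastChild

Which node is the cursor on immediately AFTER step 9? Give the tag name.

Answer: form

Derivation:
After 1 (lastChild): head
After 2 (parentNode): form
After 3 (lastChild): head
After 4 (firstChild): head (no-op, stayed)
After 5 (parentNode): form
After 6 (lastChild): head
After 7 (lastChild): head (no-op, stayed)
After 8 (nextSibling): head (no-op, stayed)
After 9 (parentNode): form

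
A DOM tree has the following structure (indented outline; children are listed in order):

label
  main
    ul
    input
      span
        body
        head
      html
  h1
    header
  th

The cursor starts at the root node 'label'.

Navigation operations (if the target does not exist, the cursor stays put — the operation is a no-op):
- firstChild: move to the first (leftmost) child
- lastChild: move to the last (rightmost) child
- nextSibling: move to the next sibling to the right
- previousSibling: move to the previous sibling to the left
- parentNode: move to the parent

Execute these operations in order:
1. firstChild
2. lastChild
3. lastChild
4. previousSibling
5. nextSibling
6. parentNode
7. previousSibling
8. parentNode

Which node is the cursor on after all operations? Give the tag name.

After 1 (firstChild): main
After 2 (lastChild): input
After 3 (lastChild): html
After 4 (previousSibling): span
After 5 (nextSibling): html
After 6 (parentNode): input
After 7 (previousSibling): ul
After 8 (parentNode): main

Answer: main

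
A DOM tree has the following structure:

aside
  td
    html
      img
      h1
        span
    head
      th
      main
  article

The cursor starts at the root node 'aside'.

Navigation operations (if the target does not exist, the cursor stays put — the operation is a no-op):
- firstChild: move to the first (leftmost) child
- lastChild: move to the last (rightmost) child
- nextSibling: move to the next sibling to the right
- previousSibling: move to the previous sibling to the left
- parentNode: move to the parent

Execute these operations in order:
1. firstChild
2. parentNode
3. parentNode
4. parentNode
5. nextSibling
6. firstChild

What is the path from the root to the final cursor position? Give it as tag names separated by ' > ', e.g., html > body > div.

After 1 (firstChild): td
After 2 (parentNode): aside
After 3 (parentNode): aside (no-op, stayed)
After 4 (parentNode): aside (no-op, stayed)
After 5 (nextSibling): aside (no-op, stayed)
After 6 (firstChild): td

Answer: aside > td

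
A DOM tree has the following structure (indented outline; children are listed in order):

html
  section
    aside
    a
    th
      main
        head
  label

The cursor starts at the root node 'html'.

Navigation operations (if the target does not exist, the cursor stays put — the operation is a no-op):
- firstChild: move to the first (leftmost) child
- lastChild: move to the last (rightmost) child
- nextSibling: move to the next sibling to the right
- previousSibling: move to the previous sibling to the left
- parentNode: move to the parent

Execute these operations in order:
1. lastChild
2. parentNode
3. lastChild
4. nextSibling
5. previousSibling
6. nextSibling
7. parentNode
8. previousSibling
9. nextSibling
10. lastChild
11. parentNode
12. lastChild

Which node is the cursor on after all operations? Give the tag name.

Answer: label

Derivation:
After 1 (lastChild): label
After 2 (parentNode): html
After 3 (lastChild): label
After 4 (nextSibling): label (no-op, stayed)
After 5 (previousSibling): section
After 6 (nextSibling): label
After 7 (parentNode): html
After 8 (previousSibling): html (no-op, stayed)
After 9 (nextSibling): html (no-op, stayed)
After 10 (lastChild): label
After 11 (parentNode): html
After 12 (lastChild): label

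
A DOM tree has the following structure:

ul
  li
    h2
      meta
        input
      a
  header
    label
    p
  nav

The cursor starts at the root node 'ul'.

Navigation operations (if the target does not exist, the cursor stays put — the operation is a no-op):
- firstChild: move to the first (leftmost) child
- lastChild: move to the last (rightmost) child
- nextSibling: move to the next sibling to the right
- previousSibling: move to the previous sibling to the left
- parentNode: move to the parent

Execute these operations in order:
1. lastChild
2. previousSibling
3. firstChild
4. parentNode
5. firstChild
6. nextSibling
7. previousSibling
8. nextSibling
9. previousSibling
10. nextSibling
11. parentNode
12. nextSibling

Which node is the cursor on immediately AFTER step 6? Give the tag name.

Answer: p

Derivation:
After 1 (lastChild): nav
After 2 (previousSibling): header
After 3 (firstChild): label
After 4 (parentNode): header
After 5 (firstChild): label
After 6 (nextSibling): p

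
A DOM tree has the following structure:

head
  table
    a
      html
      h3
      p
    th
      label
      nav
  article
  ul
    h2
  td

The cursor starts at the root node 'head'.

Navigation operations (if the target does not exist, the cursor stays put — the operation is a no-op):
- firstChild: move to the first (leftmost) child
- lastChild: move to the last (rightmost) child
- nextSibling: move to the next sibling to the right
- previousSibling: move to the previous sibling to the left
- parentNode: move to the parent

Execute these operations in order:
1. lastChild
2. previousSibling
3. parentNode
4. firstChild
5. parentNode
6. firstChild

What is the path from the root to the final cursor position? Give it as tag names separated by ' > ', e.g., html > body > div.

After 1 (lastChild): td
After 2 (previousSibling): ul
After 3 (parentNode): head
After 4 (firstChild): table
After 5 (parentNode): head
After 6 (firstChild): table

Answer: head > table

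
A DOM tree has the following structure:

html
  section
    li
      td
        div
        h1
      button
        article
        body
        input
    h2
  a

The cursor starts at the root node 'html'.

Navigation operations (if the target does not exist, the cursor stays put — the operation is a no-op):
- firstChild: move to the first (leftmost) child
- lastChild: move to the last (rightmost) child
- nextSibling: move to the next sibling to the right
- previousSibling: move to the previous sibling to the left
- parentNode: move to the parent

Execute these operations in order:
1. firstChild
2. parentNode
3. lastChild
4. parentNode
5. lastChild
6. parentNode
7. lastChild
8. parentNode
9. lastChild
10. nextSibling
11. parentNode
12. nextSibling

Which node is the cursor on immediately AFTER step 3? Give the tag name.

Answer: a

Derivation:
After 1 (firstChild): section
After 2 (parentNode): html
After 3 (lastChild): a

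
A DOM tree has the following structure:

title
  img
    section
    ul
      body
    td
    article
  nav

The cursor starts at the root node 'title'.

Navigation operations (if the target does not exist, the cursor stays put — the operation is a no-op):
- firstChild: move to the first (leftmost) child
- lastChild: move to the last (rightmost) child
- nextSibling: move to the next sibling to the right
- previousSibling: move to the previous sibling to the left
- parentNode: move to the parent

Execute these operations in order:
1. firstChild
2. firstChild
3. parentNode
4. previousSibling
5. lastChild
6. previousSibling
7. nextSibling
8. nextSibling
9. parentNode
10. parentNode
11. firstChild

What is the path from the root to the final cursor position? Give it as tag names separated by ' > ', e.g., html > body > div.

After 1 (firstChild): img
After 2 (firstChild): section
After 3 (parentNode): img
After 4 (previousSibling): img (no-op, stayed)
After 5 (lastChild): article
After 6 (previousSibling): td
After 7 (nextSibling): article
After 8 (nextSibling): article (no-op, stayed)
After 9 (parentNode): img
After 10 (parentNode): title
After 11 (firstChild): img

Answer: title > img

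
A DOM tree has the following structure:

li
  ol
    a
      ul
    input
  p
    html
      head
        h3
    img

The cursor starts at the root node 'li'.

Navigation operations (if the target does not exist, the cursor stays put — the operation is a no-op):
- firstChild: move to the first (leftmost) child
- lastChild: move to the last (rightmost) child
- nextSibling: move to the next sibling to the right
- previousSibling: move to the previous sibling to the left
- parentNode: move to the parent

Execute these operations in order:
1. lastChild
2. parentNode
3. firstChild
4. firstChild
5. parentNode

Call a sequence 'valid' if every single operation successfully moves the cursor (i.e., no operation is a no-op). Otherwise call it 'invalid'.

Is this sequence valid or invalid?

Answer: valid

Derivation:
After 1 (lastChild): p
After 2 (parentNode): li
After 3 (firstChild): ol
After 4 (firstChild): a
After 5 (parentNode): ol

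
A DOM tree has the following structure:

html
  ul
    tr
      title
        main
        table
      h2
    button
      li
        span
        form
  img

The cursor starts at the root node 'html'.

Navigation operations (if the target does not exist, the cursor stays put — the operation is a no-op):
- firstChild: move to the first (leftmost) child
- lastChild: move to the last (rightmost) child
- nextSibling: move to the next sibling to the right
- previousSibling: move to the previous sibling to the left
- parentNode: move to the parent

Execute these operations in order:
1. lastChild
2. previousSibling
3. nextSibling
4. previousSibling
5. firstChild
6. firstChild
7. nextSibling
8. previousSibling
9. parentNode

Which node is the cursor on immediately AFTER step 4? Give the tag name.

After 1 (lastChild): img
After 2 (previousSibling): ul
After 3 (nextSibling): img
After 4 (previousSibling): ul

Answer: ul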